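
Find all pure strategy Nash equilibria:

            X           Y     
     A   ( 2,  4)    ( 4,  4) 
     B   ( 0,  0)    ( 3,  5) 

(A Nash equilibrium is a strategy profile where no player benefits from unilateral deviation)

Nash equilibrium: (A, X), (A, Y)

Work:
Best responses:
  P1 vs X: payoffs [2, 0] → best response A (payoff 2)
  P1 vs Y: payoffs [4, 3] → best response A (payoff 4)
  P2 vs A: payoffs [4, 4] → best response X/Y (payoff 4)
  P2 vs B: payoffs [0, 5] → best response Y (payoff 5)
Mutual best responses: (A,X), (A,Y) → Nash equilibria.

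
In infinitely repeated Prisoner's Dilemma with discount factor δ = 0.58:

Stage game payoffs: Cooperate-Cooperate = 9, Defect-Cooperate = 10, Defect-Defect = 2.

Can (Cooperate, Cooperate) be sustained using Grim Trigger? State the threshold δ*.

δ* = 0.125; since δ = 0.58 ≥ 0.125, cooperation can be sustained

Work:
For Grim Trigger:
Cooperate forever: 9/(1-δ)
Defect then punished: 10 + 2·δ/(1-δ)
Need: 9/(1-δ) ≥ 10 + 2·δ/(1-δ)
Solving: δ ≥ (T-R)/(T-P) = (10-9)/(10-2) = 0.125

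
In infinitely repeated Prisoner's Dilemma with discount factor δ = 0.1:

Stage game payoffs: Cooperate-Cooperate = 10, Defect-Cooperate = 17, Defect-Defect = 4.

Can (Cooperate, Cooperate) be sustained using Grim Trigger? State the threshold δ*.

δ* = 0.5385; since δ = 0.1 < 0.5385, cooperation cannot be sustained

Work:
For Grim Trigger:
Cooperate forever: 10/(1-δ)
Defect then punished: 17 + 4·δ/(1-δ)
Need: 10/(1-δ) ≥ 17 + 4·δ/(1-δ)
Solving: δ ≥ (T-R)/(T-P) = (17-10)/(17-4) = 0.5385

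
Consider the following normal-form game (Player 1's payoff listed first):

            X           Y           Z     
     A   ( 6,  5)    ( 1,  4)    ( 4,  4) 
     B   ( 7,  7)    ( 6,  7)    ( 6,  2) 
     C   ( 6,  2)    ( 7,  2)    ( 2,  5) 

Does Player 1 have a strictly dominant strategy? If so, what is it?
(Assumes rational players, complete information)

No strictly dominant strategy exists for Player 1

Work:
A strategy strictly dominates another if it gives a strictly higher payoff against every opponent action. Compare each pair of P1's strategies column-by-column:
  A vs B: [6 vs 7, 1 vs 6, 4 vs 6] → A does not strictly dominate B (column X: 6 ≤ 7)
  A vs C: [6 vs 6, 1 vs 7, 4 vs 2] → A does not strictly dominate C (column X: 6 ≤ 6)
  B vs A: [7 vs 6, 6 vs 1, 6 vs 4] → B strictly dominates A
  B vs C: [7 vs 6, 6 vs 7, 6 vs 2] → B does not strictly dominate C (column Y: 6 ≤ 7)
  C vs A: [6 vs 6, 7 vs 1, 2 vs 4] → C does not strictly dominate A (column X: 6 ≤ 6)
  C vs B: [6 vs 7, 7 vs 6, 2 vs 6] → C does not strictly dominate B (column X: 6 ≤ 7)
No single strategy strictly dominates all others → no strictly dominant strategy.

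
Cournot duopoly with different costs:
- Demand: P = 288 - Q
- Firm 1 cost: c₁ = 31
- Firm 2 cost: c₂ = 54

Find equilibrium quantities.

q₁* = 93.33, q₂* = 70.33

Work:
Reaction: q₁ = (288 - 31 - q₂)/2
Reaction: q₂ = (288 - 54 - q₁)/2
Solve simultaneously:
q₁* = (288 - 2×31 + 54)/3 = 93.33
q₂* = (288 - 2×54 + 31)/3 = 70.33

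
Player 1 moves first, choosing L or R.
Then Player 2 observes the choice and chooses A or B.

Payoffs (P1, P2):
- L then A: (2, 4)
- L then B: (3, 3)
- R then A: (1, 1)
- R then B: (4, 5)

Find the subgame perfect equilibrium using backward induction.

P1 plays R, P2 plays A after L and B after R; Payoff (4, 5)

Work:
Backward induction:
After L: P2 chooses A → P1 gets 2
After R: P2 chooses B → P1 gets 4
P1 chooses R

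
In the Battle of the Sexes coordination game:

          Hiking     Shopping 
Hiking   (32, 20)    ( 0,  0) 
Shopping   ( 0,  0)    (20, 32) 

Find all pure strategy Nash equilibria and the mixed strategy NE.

Pure NE: (Hiking, Hiking) and (Shopping, Shopping); Mixed NE: p = 0.6154, q = 0.3846

Work:
Check pure NE:
(Hiking, Hiking): (32, 20) - no unilateral deviation beneficial
(Shopping, Shopping): (20, 32) - no unilateral deviation beneficial
Mixed NE: P1 plays Hiking with p = 0.6154, P2 plays Hiking with q = 0.3846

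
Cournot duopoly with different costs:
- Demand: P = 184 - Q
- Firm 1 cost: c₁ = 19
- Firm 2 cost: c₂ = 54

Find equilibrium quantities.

q₁* = 66.67, q₂* = 31.67

Work:
Reaction: q₁ = (184 - 19 - q₂)/2
Reaction: q₂ = (184 - 54 - q₁)/2
Solve simultaneously:
q₁* = (184 - 2×19 + 54)/3 = 66.67
q₂* = (184 - 2×54 + 19)/3 = 31.67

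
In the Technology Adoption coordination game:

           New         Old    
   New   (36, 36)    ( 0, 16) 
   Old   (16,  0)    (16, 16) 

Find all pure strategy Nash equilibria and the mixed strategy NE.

Pure NE: (New, New) and (Old, Old); Mixed NE: p = 0.4444, q = 0.4444

Work:
Check pure NE:
(New, New): (36, 36) - no unilateral deviation beneficial
(Old, Old): (16, 16) - no unilateral deviation beneficial
Mixed NE: P1 plays New with p = 0.4444, P2 plays New with q = 0.4444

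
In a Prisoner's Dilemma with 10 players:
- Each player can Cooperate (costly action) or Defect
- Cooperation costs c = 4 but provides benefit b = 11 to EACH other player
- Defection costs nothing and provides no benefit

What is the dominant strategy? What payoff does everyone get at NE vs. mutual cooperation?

Dominant: Defect; NE payoff = 0; Coop payoff = 95

Work:
Defect dominates (saves cost c = 4, benefit to others is external)
NE: All defect → everyone gets 0
If all cooperate: each receives (9)×11 - 4 = 95
Social dilemma: 95 > 0 but NE gives 0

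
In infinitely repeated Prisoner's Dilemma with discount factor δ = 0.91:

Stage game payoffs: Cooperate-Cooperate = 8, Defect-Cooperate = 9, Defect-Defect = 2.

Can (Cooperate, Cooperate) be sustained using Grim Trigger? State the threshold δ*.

δ* = 0.1429; since δ = 0.91 ≥ 0.1429, cooperation can be sustained

Work:
For Grim Trigger:
Cooperate forever: 8/(1-δ)
Defect then punished: 9 + 2·δ/(1-δ)
Need: 8/(1-δ) ≥ 9 + 2·δ/(1-δ)
Solving: δ ≥ (T-R)/(T-P) = (9-8)/(9-2) = 0.1429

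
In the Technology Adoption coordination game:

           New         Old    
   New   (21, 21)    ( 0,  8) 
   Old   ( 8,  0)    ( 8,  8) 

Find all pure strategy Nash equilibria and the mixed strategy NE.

Pure NE: (New, New) and (Old, Old); Mixed NE: p = 0.381, q = 0.381

Work:
Check pure NE:
(New, New): (21, 21) - no unilateral deviation beneficial
(Old, Old): (8, 8) - no unilateral deviation beneficial
Mixed NE: P1 plays New with p = 0.381, P2 plays New with q = 0.381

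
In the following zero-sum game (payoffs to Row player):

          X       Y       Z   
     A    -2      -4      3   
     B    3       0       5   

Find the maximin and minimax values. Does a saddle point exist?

Maximin = 0, Minimax = 0, Saddle: True

Work:
Row minimums: [-4, 0] → maximin = 0
Column maximums: [3, 0, 5] → minimax = 0
Saddle point exists! Game value = 0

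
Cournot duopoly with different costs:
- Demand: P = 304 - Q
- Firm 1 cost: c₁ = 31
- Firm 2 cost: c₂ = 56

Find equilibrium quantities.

q₁* = 99.33, q₂* = 74.33

Work:
Reaction: q₁ = (304 - 31 - q₂)/2
Reaction: q₂ = (304 - 56 - q₁)/2
Solve simultaneously:
q₁* = (304 - 2×31 + 56)/3 = 99.33
q₂* = (304 - 2×56 + 31)/3 = 74.33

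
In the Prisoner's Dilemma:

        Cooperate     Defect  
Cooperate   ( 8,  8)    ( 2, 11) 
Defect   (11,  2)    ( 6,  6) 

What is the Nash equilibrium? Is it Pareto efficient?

(Defect, Defect) is NE; not Pareto efficient

Work:
Defect dominates Cooperate for both players:
If P2 cooperates: Defect (11) > Cooperate (8)
If P2 defects: Defect (6) > Cooperate (2)
NE: (Defect, Defect) with payoff (6, 6)
But (Cooperate, Cooperate) = (8, 8) Pareto dominates (6, 6)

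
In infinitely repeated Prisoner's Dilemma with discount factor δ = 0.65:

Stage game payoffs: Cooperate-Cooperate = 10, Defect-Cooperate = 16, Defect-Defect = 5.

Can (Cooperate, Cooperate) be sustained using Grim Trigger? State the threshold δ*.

δ* = 0.5455; since δ = 0.65 ≥ 0.5455, cooperation can be sustained

Work:
For Grim Trigger:
Cooperate forever: 10/(1-δ)
Defect then punished: 16 + 5·δ/(1-δ)
Need: 10/(1-δ) ≥ 16 + 5·δ/(1-δ)
Solving: δ ≥ (T-R)/(T-P) = (16-10)/(16-5) = 0.5455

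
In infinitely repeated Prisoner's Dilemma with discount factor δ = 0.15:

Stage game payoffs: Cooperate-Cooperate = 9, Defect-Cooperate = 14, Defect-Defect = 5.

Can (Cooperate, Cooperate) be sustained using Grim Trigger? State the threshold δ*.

δ* = 0.5556; since δ = 0.15 < 0.5556, cooperation cannot be sustained

Work:
For Grim Trigger:
Cooperate forever: 9/(1-δ)
Defect then punished: 14 + 5·δ/(1-δ)
Need: 9/(1-δ) ≥ 14 + 5·δ/(1-δ)
Solving: δ ≥ (T-R)/(T-P) = (14-9)/(14-5) = 0.5556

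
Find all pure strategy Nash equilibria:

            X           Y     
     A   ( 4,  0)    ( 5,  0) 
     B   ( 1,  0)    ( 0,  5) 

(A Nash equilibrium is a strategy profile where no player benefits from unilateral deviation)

Nash equilibrium: (A, X), (A, Y)

Work:
Best responses:
  P1 vs X: payoffs [4, 1] → best response A (payoff 4)
  P1 vs Y: payoffs [5, 0] → best response A (payoff 5)
  P2 vs A: payoffs [0, 0] → best response X/Y (payoff 0)
  P2 vs B: payoffs [0, 5] → best response Y (payoff 5)
Mutual best responses: (A,X), (A,Y) → Nash equilibria.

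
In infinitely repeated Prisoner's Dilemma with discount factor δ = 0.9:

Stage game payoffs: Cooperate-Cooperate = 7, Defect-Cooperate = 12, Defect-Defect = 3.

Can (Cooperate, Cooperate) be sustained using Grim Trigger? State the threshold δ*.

δ* = 0.5556; since δ = 0.9 ≥ 0.5556, cooperation can be sustained

Work:
For Grim Trigger:
Cooperate forever: 7/(1-δ)
Defect then punished: 12 + 3·δ/(1-δ)
Need: 7/(1-δ) ≥ 12 + 3·δ/(1-δ)
Solving: δ ≥ (T-R)/(T-P) = (12-7)/(12-3) = 0.5556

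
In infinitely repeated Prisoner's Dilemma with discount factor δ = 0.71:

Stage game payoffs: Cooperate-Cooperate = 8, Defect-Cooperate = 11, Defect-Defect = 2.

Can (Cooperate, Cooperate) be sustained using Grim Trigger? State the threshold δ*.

δ* = 0.3333; since δ = 0.71 ≥ 0.3333, cooperation can be sustained

Work:
For Grim Trigger:
Cooperate forever: 8/(1-δ)
Defect then punished: 11 + 2·δ/(1-δ)
Need: 8/(1-δ) ≥ 11 + 2·δ/(1-δ)
Solving: δ ≥ (T-R)/(T-P) = (11-8)/(11-2) = 0.3333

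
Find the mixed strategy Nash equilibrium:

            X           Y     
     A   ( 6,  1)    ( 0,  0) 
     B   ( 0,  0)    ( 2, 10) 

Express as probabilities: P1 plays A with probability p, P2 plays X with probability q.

p = 0.9091, q = 0.25

Work:
Find probabilities that make opponent indifferent:
P2 chooses q to make P1 indifferent between A and B
P1 chooses p to make P2 indifferent between X and Y
Mixed NE: P1 plays (A: 0.9091, B: 0.0909), P2 plays (X: 0.25, Y: 0.75)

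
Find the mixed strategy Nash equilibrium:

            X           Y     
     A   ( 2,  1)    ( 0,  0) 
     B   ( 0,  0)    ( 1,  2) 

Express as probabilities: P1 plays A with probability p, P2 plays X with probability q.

p = 0.6667, q = 0.3333

Work:
Find probabilities that make opponent indifferent:
P2 chooses q to make P1 indifferent between A and B
P1 chooses p to make P2 indifferent between X and Y
Mixed NE: P1 plays (A: 0.6667, B: 0.3333), P2 plays (X: 0.3333, Y: 0.6667)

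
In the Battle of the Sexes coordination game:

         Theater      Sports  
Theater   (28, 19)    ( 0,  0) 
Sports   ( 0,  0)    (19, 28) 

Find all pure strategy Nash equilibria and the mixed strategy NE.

Pure NE: (Theater, Theater) and (Sports, Sports); Mixed NE: p = 0.5957, q = 0.4043

Work:
Check pure NE:
(Theater, Theater): (28, 19) - no unilateral deviation beneficial
(Sports, Sports): (19, 28) - no unilateral deviation beneficial
Mixed NE: P1 plays Theater with p = 0.5957, P2 plays Theater with q = 0.4043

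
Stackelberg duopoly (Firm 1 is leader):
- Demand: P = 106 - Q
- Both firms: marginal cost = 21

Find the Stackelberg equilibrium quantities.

q₁* (leader) = 42.5, q₂* (follower) = 21.25

Work:
Follower's reaction: q₂ = (a - c - q₁)/2
Leader substitutes: π₁ = q₁·(a - q₁ - (a-c-q₁)/2 - c)
FOC: q₁* = (106 - 21)/2 = 42.50
Then: q₂* = (106 - 21 - 42.5)/2 = 21.25
Leader has first-mover advantage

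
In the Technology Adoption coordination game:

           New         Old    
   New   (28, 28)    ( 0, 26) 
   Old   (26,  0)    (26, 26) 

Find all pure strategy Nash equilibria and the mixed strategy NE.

Pure NE: (New, New) and (Old, Old); Mixed NE: p = 0.9286, q = 0.9286

Work:
Check pure NE:
(New, New): (28, 28) - no unilateral deviation beneficial
(Old, Old): (26, 26) - no unilateral deviation beneficial
Mixed NE: P1 plays New with p = 0.9286, P2 plays New with q = 0.9286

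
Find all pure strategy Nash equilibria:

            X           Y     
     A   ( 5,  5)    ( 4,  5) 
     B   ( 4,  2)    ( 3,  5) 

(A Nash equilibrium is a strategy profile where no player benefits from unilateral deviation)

Nash equilibrium: (A, X), (A, Y)

Work:
Best responses:
  P1 vs X: payoffs [5, 4] → best response A (payoff 5)
  P1 vs Y: payoffs [4, 3] → best response A (payoff 4)
  P2 vs A: payoffs [5, 5] → best response X/Y (payoff 5)
  P2 vs B: payoffs [2, 5] → best response Y (payoff 5)
Mutual best responses: (A,X), (A,Y) → Nash equilibria.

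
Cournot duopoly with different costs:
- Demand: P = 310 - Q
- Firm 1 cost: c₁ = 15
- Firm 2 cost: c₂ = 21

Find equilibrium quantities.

q₁* = 100.33, q₂* = 94.33

Work:
Reaction: q₁ = (310 - 15 - q₂)/2
Reaction: q₂ = (310 - 21 - q₁)/2
Solve simultaneously:
q₁* = (310 - 2×15 + 21)/3 = 100.33
q₂* = (310 - 2×21 + 15)/3 = 94.33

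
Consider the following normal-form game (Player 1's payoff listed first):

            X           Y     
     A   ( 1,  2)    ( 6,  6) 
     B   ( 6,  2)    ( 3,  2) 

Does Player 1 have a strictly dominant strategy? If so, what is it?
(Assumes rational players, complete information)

No strictly dominant strategy exists for Player 1

Work:
A strategy strictly dominates another if it gives a strictly higher payoff against every opponent action. Compare each pair of P1's strategies column-by-column:
  A vs B: [1 vs 6, 6 vs 3] → A does not strictly dominate B (column X: 1 ≤ 6)
  B vs A: [6 vs 1, 3 vs 6] → B does not strictly dominate A (column Y: 3 ≤ 6)
No single strategy strictly dominates all others → no strictly dominant strategy.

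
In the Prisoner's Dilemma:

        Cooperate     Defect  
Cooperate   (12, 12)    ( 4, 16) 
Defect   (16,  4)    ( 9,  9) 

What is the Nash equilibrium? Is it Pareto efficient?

(Defect, Defect) is NE; not Pareto efficient

Work:
Defect dominates Cooperate for both players:
If P2 cooperates: Defect (16) > Cooperate (12)
If P2 defects: Defect (9) > Cooperate (4)
NE: (Defect, Defect) with payoff (9, 9)
But (Cooperate, Cooperate) = (12, 12) Pareto dominates (9, 9)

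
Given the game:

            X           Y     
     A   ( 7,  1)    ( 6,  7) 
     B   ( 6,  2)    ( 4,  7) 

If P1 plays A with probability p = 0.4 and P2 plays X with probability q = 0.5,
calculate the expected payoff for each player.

E[P1] = 5.6, E[P2] = 4.3

Work:
E[P1] = p·q·π₁(A,X) + p·(1-q)·π₁(A,Y) + (1-p)·q·π₁(B,X) + (1-p)·(1-q)·π₁(B,Y)
= 0.4·0.5·7 + 0.4·0.5·6 + 0.6·0.5·6 + 0.6·0.5·4
= 5.6

E[P2] = 4.3 (similar calculation)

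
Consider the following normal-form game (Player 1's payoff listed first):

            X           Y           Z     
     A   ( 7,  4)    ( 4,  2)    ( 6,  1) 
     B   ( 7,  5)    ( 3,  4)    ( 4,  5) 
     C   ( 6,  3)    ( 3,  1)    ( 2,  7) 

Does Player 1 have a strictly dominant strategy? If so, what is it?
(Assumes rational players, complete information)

No strictly dominant strategy exists for Player 1

Work:
A strategy strictly dominates another if it gives a strictly higher payoff against every opponent action. Compare each pair of P1's strategies column-by-column:
  A vs B: [7 vs 7, 4 vs 3, 6 vs 4] → A does not strictly dominate B (column X: 7 ≤ 7)
  A vs C: [7 vs 6, 4 vs 3, 6 vs 2] → A strictly dominates C
  B vs A: [7 vs 7, 3 vs 4, 4 vs 6] → B does not strictly dominate A (column X: 7 ≤ 7)
  B vs C: [7 vs 6, 3 vs 3, 4 vs 2] → B does not strictly dominate C (column Y: 3 ≤ 3)
  C vs A: [6 vs 7, 3 vs 4, 2 vs 6] → C does not strictly dominate A (column X: 6 ≤ 7)
  C vs B: [6 vs 7, 3 vs 3, 2 vs 4] → C does not strictly dominate B (column X: 6 ≤ 7)
No single strategy strictly dominates all others → no strictly dominant strategy.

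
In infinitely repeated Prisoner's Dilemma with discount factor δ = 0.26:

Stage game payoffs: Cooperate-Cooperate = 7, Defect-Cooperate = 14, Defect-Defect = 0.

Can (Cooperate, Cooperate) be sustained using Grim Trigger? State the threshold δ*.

δ* = 0.5; since δ = 0.26 < 0.5, cooperation cannot be sustained

Work:
For Grim Trigger:
Cooperate forever: 7/(1-δ)
Defect then punished: 14 + 0·δ/(1-δ)
Need: 7/(1-δ) ≥ 14 + 0·δ/(1-δ)
Solving: δ ≥ (T-R)/(T-P) = (14-7)/(14-0) = 0.5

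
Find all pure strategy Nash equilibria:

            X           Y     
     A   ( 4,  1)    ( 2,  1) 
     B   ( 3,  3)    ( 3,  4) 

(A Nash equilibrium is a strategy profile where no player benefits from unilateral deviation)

Nash equilibrium: (A, X), (B, Y)

Work:
Best responses:
  P1 vs X: payoffs [4, 3] → best response A (payoff 4)
  P1 vs Y: payoffs [2, 3] → best response B (payoff 3)
  P2 vs A: payoffs [1, 1] → best response X/Y (payoff 1)
  P2 vs B: payoffs [3, 4] → best response Y (payoff 4)
Mutual best responses: (A,X), (B,Y) → Nash equilibria.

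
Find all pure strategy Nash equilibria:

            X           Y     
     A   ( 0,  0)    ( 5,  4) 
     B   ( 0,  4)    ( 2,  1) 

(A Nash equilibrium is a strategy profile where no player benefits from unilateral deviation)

Nash equilibrium: (A, Y), (B, X)

Work:
Best responses:
  P1 vs X: payoffs [0, 0] → best response A/B (payoff 0)
  P1 vs Y: payoffs [5, 2] → best response A (payoff 5)
  P2 vs A: payoffs [0, 4] → best response Y (payoff 4)
  P2 vs B: payoffs [4, 1] → best response X (payoff 4)
Mutual best responses: (A,Y), (B,X) → Nash equilibria.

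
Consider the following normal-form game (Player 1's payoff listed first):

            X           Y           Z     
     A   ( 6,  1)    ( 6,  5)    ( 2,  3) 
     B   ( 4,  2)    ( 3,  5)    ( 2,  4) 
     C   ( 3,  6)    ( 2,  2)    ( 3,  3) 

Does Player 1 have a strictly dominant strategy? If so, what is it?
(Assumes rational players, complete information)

No strictly dominant strategy exists for Player 1

Work:
A strategy strictly dominates another if it gives a strictly higher payoff against every opponent action. Compare each pair of P1's strategies column-by-column:
  A vs B: [6 vs 4, 6 vs 3, 2 vs 2] → A does not strictly dominate B (column Z: 2 ≤ 2)
  A vs C: [6 vs 3, 6 vs 2, 2 vs 3] → A does not strictly dominate C (column Z: 2 ≤ 3)
  B vs A: [4 vs 6, 3 vs 6, 2 vs 2] → B does not strictly dominate A (column X: 4 ≤ 6)
  B vs C: [4 vs 3, 3 vs 2, 2 vs 3] → B does not strictly dominate C (column Z: 2 ≤ 3)
  C vs A: [3 vs 6, 2 vs 6, 3 vs 2] → C does not strictly dominate A (column X: 3 ≤ 6)
  C vs B: [3 vs 4, 2 vs 3, 3 vs 2] → C does not strictly dominate B (column X: 3 ≤ 4)
No single strategy strictly dominates all others → no strictly dominant strategy.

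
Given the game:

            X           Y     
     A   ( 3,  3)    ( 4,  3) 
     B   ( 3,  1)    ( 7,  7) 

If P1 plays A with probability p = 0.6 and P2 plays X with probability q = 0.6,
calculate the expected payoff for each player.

E[P1] = 3.88, E[P2] = 3.16

Work:
E[P1] = p·q·π₁(A,X) + p·(1-q)·π₁(A,Y) + (1-p)·q·π₁(B,X) + (1-p)·(1-q)·π₁(B,Y)
= 0.6·0.6·3 + 0.6·0.4·4 + 0.4·0.6·3 + 0.4·0.4·7
= 3.88

E[P2] = 3.16 (similar calculation)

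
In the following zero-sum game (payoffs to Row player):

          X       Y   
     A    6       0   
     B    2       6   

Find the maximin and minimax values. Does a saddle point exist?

Maximin = 2, Minimax = 6, Saddle: False

Work:
Row minimums: [0, 2] → maximin = 2
Column maximums: [6, 6] → minimax = 6
No saddle point (maximin ≠ minimax). Mixed strategy needed.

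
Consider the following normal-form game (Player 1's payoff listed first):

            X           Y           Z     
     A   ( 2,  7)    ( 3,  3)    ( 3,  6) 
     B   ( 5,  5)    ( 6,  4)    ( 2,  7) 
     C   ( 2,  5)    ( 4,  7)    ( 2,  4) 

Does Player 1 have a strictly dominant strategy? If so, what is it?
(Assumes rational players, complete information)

No strictly dominant strategy exists for Player 1

Work:
A strategy strictly dominates another if it gives a strictly higher payoff against every opponent action. Compare each pair of P1's strategies column-by-column:
  A vs B: [2 vs 5, 3 vs 6, 3 vs 2] → A does not strictly dominate B (column X: 2 ≤ 5)
  A vs C: [2 vs 2, 3 vs 4, 3 vs 2] → A does not strictly dominate C (column X: 2 ≤ 2)
  B vs A: [5 vs 2, 6 vs 3, 2 vs 3] → B does not strictly dominate A (column Z: 2 ≤ 3)
  B vs C: [5 vs 2, 6 vs 4, 2 vs 2] → B does not strictly dominate C (column Z: 2 ≤ 2)
  C vs A: [2 vs 2, 4 vs 3, 2 vs 3] → C does not strictly dominate A (column X: 2 ≤ 2)
  C vs B: [2 vs 5, 4 vs 6, 2 vs 2] → C does not strictly dominate B (column X: 2 ≤ 5)
No single strategy strictly dominates all others → no strictly dominant strategy.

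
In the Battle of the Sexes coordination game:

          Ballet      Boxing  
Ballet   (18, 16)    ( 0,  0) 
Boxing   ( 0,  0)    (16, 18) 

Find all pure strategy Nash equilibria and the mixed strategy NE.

Pure NE: (Ballet, Ballet) and (Boxing, Boxing); Mixed NE: p = 0.5294, q = 0.4706

Work:
Check pure NE:
(Ballet, Ballet): (18, 16) - no unilateral deviation beneficial
(Boxing, Boxing): (16, 18) - no unilateral deviation beneficial
Mixed NE: P1 plays Ballet with p = 0.5294, P2 plays Ballet with q = 0.4706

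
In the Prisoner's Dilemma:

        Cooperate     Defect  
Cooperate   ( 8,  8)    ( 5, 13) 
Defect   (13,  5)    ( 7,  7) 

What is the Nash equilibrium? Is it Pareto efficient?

(Defect, Defect) is NE; not Pareto efficient

Work:
Defect dominates Cooperate for both players:
If P2 cooperates: Defect (13) > Cooperate (8)
If P2 defects: Defect (7) > Cooperate (5)
NE: (Defect, Defect) with payoff (7, 7)
But (Cooperate, Cooperate) = (8, 8) Pareto dominates (7, 7)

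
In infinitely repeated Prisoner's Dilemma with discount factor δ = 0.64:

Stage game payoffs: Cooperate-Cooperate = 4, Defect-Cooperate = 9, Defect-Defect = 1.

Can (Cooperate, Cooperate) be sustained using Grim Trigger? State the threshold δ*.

δ* = 0.625; since δ = 0.64 ≥ 0.625, cooperation can be sustained

Work:
For Grim Trigger:
Cooperate forever: 4/(1-δ)
Defect then punished: 9 + 1·δ/(1-δ)
Need: 4/(1-δ) ≥ 9 + 1·δ/(1-δ)
Solving: δ ≥ (T-R)/(T-P) = (9-4)/(9-1) = 0.625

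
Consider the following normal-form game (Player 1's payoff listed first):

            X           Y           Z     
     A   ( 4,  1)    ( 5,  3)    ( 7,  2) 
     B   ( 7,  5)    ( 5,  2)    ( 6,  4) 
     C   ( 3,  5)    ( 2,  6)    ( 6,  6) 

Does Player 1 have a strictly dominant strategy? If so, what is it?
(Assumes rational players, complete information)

No strictly dominant strategy exists for Player 1

Work:
A strategy strictly dominates another if it gives a strictly higher payoff against every opponent action. Compare each pair of P1's strategies column-by-column:
  A vs B: [4 vs 7, 5 vs 5, 7 vs 6] → A does not strictly dominate B (column X: 4 ≤ 7)
  A vs C: [4 vs 3, 5 vs 2, 7 vs 6] → A strictly dominates C
  B vs A: [7 vs 4, 5 vs 5, 6 vs 7] → B does not strictly dominate A (column Y: 5 ≤ 5)
  B vs C: [7 vs 3, 5 vs 2, 6 vs 6] → B does not strictly dominate C (column Z: 6 ≤ 6)
  C vs A: [3 vs 4, 2 vs 5, 6 vs 7] → C does not strictly dominate A (column X: 3 ≤ 4)
  C vs B: [3 vs 7, 2 vs 5, 6 vs 6] → C does not strictly dominate B (column X: 3 ≤ 7)
No single strategy strictly dominates all others → no strictly dominant strategy.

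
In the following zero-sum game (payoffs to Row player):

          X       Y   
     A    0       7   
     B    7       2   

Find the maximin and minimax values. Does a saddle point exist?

Maximin = 2, Minimax = 7, Saddle: False

Work:
Row minimums: [0, 2] → maximin = 2
Column maximums: [7, 7] → minimax = 7
No saddle point (maximin ≠ minimax). Mixed strategy needed.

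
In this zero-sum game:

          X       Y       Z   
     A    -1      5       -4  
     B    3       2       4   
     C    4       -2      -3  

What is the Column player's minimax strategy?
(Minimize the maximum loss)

Column should play X or Z (all achieve the minimum), value = 4

Work:
Column player minimizes Row's maximum payoff:
Column X: max payoff to Row = 4
Column Y: max payoff to Row = 5
Column Z: max payoff to Row = 4
Minimum is 4, achieved by columns X, Z (tied).
Each of X or Z is a minimax strategy.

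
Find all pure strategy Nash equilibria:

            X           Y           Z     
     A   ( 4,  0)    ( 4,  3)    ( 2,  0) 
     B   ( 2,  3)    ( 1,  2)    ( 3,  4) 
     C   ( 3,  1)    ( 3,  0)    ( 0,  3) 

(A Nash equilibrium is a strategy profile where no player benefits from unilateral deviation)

Nash equilibrium: (A, Y), (B, Z)

Work:
Best responses:
  P1 vs X: payoffs [4, 2, 3] → best response A (payoff 4)
  P1 vs Y: payoffs [4, 1, 3] → best response A (payoff 4)
  P1 vs Z: payoffs [2, 3, 0] → best response B (payoff 3)
  P2 vs A: payoffs [0, 3, 0] → best response Y (payoff 3)
  P2 vs B: payoffs [3, 2, 4] → best response Z (payoff 4)
  P2 vs C: payoffs [1, 0, 3] → best response Z (payoff 3)
Mutual best responses: (A,Y), (B,Z) → Nash equilibria.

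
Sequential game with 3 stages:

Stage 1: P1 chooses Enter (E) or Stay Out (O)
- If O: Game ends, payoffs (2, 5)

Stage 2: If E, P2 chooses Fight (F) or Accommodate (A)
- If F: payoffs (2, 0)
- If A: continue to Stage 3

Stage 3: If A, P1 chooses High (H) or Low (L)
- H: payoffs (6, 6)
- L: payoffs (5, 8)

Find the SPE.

SPE: (E, A, H); Outcome (6, 6)

Work:
Stage 3: P1 chooses H (6 vs 5)
Stage 2: P2: F->0, A->6 (anticipating H). Choose A
Stage 1: P1: O->2, E->6 (anticipating A, H). Choose E
SPE path: E -> A -> H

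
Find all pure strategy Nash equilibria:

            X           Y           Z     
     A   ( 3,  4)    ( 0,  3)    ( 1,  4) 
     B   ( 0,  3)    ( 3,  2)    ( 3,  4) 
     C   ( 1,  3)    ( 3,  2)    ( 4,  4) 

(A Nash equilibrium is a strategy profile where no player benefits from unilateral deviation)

Nash equilibrium: (A, X), (C, Z)

Work:
Best responses:
  P1 vs X: payoffs [3, 0, 1] → best response A (payoff 3)
  P1 vs Y: payoffs [0, 3, 3] → best response B/C (payoff 3)
  P1 vs Z: payoffs [1, 3, 4] → best response C (payoff 4)
  P2 vs A: payoffs [4, 3, 4] → best response X/Z (payoff 4)
  P2 vs B: payoffs [3, 2, 4] → best response Z (payoff 4)
  P2 vs C: payoffs [3, 2, 4] → best response Z (payoff 4)
Mutual best responses: (A,X), (C,Z) → Nash equilibria.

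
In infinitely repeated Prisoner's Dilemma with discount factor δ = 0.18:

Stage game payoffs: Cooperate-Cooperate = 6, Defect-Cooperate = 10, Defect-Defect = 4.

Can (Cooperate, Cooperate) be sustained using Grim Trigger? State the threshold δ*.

δ* = 0.6667; since δ = 0.18 < 0.6667, cooperation cannot be sustained

Work:
For Grim Trigger:
Cooperate forever: 6/(1-δ)
Defect then punished: 10 + 4·δ/(1-δ)
Need: 6/(1-δ) ≥ 10 + 4·δ/(1-δ)
Solving: δ ≥ (T-R)/(T-P) = (10-6)/(10-4) = 0.6667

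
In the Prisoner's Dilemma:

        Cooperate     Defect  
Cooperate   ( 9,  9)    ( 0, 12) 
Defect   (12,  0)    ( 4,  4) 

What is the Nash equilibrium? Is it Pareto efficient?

(Defect, Defect) is NE; not Pareto efficient

Work:
Defect dominates Cooperate for both players:
If P2 cooperates: Defect (12) > Cooperate (9)
If P2 defects: Defect (4) > Cooperate (0)
NE: (Defect, Defect) with payoff (4, 4)
But (Cooperate, Cooperate) = (9, 9) Pareto dominates (4, 4)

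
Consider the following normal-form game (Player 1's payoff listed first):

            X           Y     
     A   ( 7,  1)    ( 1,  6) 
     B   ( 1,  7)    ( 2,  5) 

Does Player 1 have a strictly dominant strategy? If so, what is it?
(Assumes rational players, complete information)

No strictly dominant strategy exists for Player 1

Work:
A strategy strictly dominates another if it gives a strictly higher payoff against every opponent action. Compare each pair of P1's strategies column-by-column:
  A vs B: [7 vs 1, 1 vs 2] → A does not strictly dominate B (column Y: 1 ≤ 2)
  B vs A: [1 vs 7, 2 vs 1] → B does not strictly dominate A (column X: 1 ≤ 7)
No single strategy strictly dominates all others → no strictly dominant strategy.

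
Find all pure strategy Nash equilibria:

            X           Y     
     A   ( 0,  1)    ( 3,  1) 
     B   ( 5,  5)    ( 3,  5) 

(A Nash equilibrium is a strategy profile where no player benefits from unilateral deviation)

Nash equilibrium: (A, Y), (B, X), (B, Y)

Work:
Best responses:
  P1 vs X: payoffs [0, 5] → best response B (payoff 5)
  P1 vs Y: payoffs [3, 3] → best response A/B (payoff 3)
  P2 vs A: payoffs [1, 1] → best response X/Y (payoff 1)
  P2 vs B: payoffs [5, 5] → best response X/Y (payoff 5)
Mutual best responses: (A,Y), (B,X), (B,Y) → Nash equilibria.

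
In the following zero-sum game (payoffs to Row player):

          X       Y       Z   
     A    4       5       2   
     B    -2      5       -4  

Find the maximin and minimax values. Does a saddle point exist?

Maximin = 2, Minimax = 2, Saddle: True

Work:
Row minimums: [2, -4] → maximin = 2
Column maximums: [4, 5, 2] → minimax = 2
Saddle point exists! Game value = 2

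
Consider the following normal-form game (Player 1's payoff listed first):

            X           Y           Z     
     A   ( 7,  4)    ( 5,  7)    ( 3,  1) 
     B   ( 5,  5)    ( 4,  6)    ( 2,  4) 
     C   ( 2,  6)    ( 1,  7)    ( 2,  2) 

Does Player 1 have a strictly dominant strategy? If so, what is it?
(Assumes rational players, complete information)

Yes, Player 1's strictly dominant strategy is A

Work:
A strategy strictly dominates another if it gives a strictly higher payoff against every opponent action. Compare each pair of P1's strategies column-by-column:
  A vs B: [7 vs 5, 5 vs 4, 3 vs 2] → A strictly dominates B
  A vs C: [7 vs 2, 5 vs 1, 3 vs 2] → A strictly dominates C
  B vs A: [5 vs 7, 4 vs 5, 2 vs 3] → B does not strictly dominate A (column X: 5 ≤ 7)
  B vs C: [5 vs 2, 4 vs 1, 2 vs 2] → B does not strictly dominate C (column Z: 2 ≤ 2)
  C vs A: [2 vs 7, 1 vs 5, 2 vs 3] → C does not strictly dominate A (column X: 2 ≤ 7)
  C vs B: [2 vs 5, 1 vs 4, 2 vs 2] → C does not strictly dominate B (column X: 2 ≤ 5)
A strictly dominates every other strategy → strictly dominant.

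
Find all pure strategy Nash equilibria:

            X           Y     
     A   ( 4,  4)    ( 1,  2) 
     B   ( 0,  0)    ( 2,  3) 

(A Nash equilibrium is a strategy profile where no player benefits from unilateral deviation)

Nash equilibrium: (A, X), (B, Y)

Work:
Best responses:
  P1 vs X: payoffs [4, 0] → best response A (payoff 4)
  P1 vs Y: payoffs [1, 2] → best response B (payoff 2)
  P2 vs A: payoffs [4, 2] → best response X (payoff 4)
  P2 vs B: payoffs [0, 3] → best response Y (payoff 3)
Mutual best responses: (A,X), (B,Y) → Nash equilibria.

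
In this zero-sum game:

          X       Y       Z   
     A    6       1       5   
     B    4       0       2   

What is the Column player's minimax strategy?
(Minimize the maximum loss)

Column should play Y, value = 1

Work:
Column player minimizes Row's maximum payoff:
Column X: max payoff to Row = 6
Column Y: max payoff to Row = 1
Column Z: max payoff to Row = 5
Minimum is 1, achieved by column Y.
Minimax strategy: Y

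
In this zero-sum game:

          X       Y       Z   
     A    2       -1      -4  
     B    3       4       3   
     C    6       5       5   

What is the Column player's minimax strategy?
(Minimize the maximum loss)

Column should play Y or Z (all achieve the minimum), value = 5

Work:
Column player minimizes Row's maximum payoff:
Column X: max payoff to Row = 6
Column Y: max payoff to Row = 5
Column Z: max payoff to Row = 5
Minimum is 5, achieved by columns Y, Z (tied).
Each of Y or Z is a minimax strategy.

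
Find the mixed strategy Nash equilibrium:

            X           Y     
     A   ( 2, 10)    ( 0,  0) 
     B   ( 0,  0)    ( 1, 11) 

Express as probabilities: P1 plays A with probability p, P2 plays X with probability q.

p = 0.5238, q = 0.3333

Work:
Find probabilities that make opponent indifferent:
P2 chooses q to make P1 indifferent between A and B
P1 chooses p to make P2 indifferent between X and Y
Mixed NE: P1 plays (A: 0.5238, B: 0.4762), P2 plays (X: 0.3333, Y: 0.6667)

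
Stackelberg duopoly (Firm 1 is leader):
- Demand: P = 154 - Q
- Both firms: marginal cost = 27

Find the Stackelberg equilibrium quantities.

q₁* (leader) = 63.5, q₂* (follower) = 31.75

Work:
Follower's reaction: q₂ = (a - c - q₁)/2
Leader substitutes: π₁ = q₁·(a - q₁ - (a-c-q₁)/2 - c)
FOC: q₁* = (154 - 27)/2 = 63.50
Then: q₂* = (154 - 27 - 63.5)/2 = 31.75
Leader has first-mover advantage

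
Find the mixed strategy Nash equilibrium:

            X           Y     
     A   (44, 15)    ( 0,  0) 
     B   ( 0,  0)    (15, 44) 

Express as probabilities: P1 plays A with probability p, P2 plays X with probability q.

p = 0.7458, q = 0.2542

Work:
Find probabilities that make opponent indifferent:
P2 chooses q to make P1 indifferent between A and B
P1 chooses p to make P2 indifferent between X and Y
Mixed NE: P1 plays (A: 0.7458, B: 0.2542), P2 plays (X: 0.2542, Y: 0.7458)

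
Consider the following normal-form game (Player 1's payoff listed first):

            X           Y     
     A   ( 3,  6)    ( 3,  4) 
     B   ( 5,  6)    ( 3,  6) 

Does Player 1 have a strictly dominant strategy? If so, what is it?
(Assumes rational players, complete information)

No strictly dominant strategy exists for Player 1

Work:
A strategy strictly dominates another if it gives a strictly higher payoff against every opponent action. Compare each pair of P1's strategies column-by-column:
  A vs B: [3 vs 5, 3 vs 3] → A does not strictly dominate B (column X: 3 ≤ 5)
  B vs A: [5 vs 3, 3 vs 3] → B does not strictly dominate A (column Y: 3 ≤ 3)
No single strategy strictly dominates all others → no strictly dominant strategy.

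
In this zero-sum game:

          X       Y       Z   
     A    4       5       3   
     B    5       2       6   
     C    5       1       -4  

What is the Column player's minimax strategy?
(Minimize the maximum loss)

Column should play X or Y (all achieve the minimum), value = 5

Work:
Column player minimizes Row's maximum payoff:
Column X: max payoff to Row = 5
Column Y: max payoff to Row = 5
Column Z: max payoff to Row = 6
Minimum is 5, achieved by columns X, Y (tied).
Each of X or Y is a minimax strategy.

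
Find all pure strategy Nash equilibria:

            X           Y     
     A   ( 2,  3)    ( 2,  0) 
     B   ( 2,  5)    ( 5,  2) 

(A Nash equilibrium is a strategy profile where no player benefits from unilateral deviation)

Nash equilibrium: (A, X), (B, X)

Work:
Best responses:
  P1 vs X: payoffs [2, 2] → best response A/B (payoff 2)
  P1 vs Y: payoffs [2, 5] → best response B (payoff 5)
  P2 vs A: payoffs [3, 0] → best response X (payoff 3)
  P2 vs B: payoffs [5, 2] → best response X (payoff 5)
Mutual best responses: (A,X), (B,X) → Nash equilibria.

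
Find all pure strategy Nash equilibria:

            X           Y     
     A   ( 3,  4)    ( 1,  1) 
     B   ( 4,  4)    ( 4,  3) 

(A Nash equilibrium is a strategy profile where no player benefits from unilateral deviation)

Nash equilibrium: (B, X)

Work:
Best responses:
  P1 vs X: payoffs [3, 4] → best response B (payoff 4)
  P1 vs Y: payoffs [1, 4] → best response B (payoff 4)
  P2 vs A: payoffs [4, 1] → best response X (payoff 4)
  P2 vs B: payoffs [4, 3] → best response X (payoff 4)
Mutual best responses: (B,X) → Nash equilibria.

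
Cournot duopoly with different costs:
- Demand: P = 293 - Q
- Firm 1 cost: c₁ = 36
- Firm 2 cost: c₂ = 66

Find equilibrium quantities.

q₁* = 95.67, q₂* = 65.67

Work:
Reaction: q₁ = (293 - 36 - q₂)/2
Reaction: q₂ = (293 - 66 - q₁)/2
Solve simultaneously:
q₁* = (293 - 2×36 + 66)/3 = 95.67
q₂* = (293 - 2×66 + 36)/3 = 65.67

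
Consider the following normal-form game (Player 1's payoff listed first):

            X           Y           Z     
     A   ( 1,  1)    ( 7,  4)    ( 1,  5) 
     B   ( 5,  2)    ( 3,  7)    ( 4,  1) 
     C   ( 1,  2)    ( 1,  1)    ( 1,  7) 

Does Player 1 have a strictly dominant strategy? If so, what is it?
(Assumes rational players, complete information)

No strictly dominant strategy exists for Player 1

Work:
A strategy strictly dominates another if it gives a strictly higher payoff against every opponent action. Compare each pair of P1's strategies column-by-column:
  A vs B: [1 vs 5, 7 vs 3, 1 vs 4] → A does not strictly dominate B (column X: 1 ≤ 5)
  A vs C: [1 vs 1, 7 vs 1, 1 vs 1] → A does not strictly dominate C (column X: 1 ≤ 1)
  B vs A: [5 vs 1, 3 vs 7, 4 vs 1] → B does not strictly dominate A (column Y: 3 ≤ 7)
  B vs C: [5 vs 1, 3 vs 1, 4 vs 1] → B strictly dominates C
  C vs A: [1 vs 1, 1 vs 7, 1 vs 1] → C does not strictly dominate A (column X: 1 ≤ 1)
  C vs B: [1 vs 5, 1 vs 3, 1 vs 4] → C does not strictly dominate B (column X: 1 ≤ 5)
No single strategy strictly dominates all others → no strictly dominant strategy.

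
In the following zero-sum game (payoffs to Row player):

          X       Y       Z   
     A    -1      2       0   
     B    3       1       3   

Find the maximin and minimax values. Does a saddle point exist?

Maximin = 1, Minimax = 2, Saddle: False

Work:
Row minimums: [-1, 1] → maximin = 1
Column maximums: [3, 2, 3] → minimax = 2
No saddle point (maximin ≠ minimax). Mixed strategy needed.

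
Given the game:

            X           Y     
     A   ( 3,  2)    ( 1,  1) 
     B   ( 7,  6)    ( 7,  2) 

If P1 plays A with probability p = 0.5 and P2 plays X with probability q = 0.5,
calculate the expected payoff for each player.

E[P1] = 4.5, E[P2] = 2.75

Work:
E[P1] = p·q·π₁(A,X) + p·(1-q)·π₁(A,Y) + (1-p)·q·π₁(B,X) + (1-p)·(1-q)·π₁(B,Y)
= 0.5·0.5·3 + 0.5·0.5·1 + 0.5·0.5·7 + 0.5·0.5·7
= 4.5

E[P2] = 2.75 (similar calculation)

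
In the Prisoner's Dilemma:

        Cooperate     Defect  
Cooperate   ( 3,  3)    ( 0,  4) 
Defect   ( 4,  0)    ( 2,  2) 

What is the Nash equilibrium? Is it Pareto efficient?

(Defect, Defect) is NE; not Pareto efficient

Work:
Defect dominates Cooperate for both players:
If P2 cooperates: Defect (4) > Cooperate (3)
If P2 defects: Defect (2) > Cooperate (0)
NE: (Defect, Defect) with payoff (2, 2)
But (Cooperate, Cooperate) = (3, 3) Pareto dominates (2, 2)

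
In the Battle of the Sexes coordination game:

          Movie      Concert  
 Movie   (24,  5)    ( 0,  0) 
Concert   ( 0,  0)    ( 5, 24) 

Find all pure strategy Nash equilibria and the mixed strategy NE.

Pure NE: (Movie, Movie) and (Concert, Concert); Mixed NE: p = 0.8276, q = 0.1724

Work:
Check pure NE:
(Movie, Movie): (24, 5) - no unilateral deviation beneficial
(Concert, Concert): (5, 24) - no unilateral deviation beneficial
Mixed NE: P1 plays Movie with p = 0.8276, P2 plays Movie with q = 0.1724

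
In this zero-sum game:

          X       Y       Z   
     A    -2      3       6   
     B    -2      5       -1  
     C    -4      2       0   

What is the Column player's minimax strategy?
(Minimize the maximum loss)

Column should play X, value = -2

Work:
Column player minimizes Row's maximum payoff:
Column X: max payoff to Row = -2
Column Y: max payoff to Row = 5
Column Z: max payoff to Row = 6
Minimum is -2, achieved by column X.
Minimax strategy: X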